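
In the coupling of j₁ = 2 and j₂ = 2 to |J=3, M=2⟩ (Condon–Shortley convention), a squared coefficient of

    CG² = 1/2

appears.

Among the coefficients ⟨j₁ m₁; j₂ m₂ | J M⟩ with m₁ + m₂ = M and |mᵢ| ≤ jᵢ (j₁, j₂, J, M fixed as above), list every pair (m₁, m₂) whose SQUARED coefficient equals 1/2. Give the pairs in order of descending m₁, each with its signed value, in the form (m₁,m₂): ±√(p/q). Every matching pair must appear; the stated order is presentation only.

Admissible pairs with m₁+m₂ = M = 2: (0,2), (1,1), (2,0)
  (m₁,m₂)=(2,0): CG² = 1/2, CG = +√(1/2)   ← matches the target
  (m₁,m₂)=(1,1): CG² = 0/1, CG = 0
  (m₁,m₂)=(0,2): CG² = 1/2, CG = −√(1/2)   ← matches the target
Pairs with CG² = 1/2: (2,0): +√(1/2); (0,2): −√(1/2)

(2,0): +√(1/2); (0,2): −√(1/2)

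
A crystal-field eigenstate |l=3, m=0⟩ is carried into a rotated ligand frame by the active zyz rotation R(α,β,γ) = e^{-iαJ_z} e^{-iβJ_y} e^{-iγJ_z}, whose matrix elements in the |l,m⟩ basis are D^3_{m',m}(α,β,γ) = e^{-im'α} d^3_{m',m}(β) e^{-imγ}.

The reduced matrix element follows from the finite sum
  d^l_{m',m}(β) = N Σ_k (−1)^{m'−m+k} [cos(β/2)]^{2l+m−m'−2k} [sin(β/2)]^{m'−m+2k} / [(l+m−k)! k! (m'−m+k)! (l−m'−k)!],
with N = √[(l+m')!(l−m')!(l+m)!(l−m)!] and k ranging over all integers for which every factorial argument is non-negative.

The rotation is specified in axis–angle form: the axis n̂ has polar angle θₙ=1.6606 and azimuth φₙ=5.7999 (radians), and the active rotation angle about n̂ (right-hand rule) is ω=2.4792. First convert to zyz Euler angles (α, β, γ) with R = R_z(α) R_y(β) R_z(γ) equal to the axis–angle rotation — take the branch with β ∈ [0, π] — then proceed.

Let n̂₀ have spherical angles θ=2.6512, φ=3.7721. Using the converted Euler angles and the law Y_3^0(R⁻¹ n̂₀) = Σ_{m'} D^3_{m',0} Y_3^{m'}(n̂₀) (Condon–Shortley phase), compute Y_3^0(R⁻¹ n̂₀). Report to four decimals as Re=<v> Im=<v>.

Axis–angle → zyz. n̂ = (sinθₙcosφₙ, sinθₙsinφₙ, cosθₙ) = (+0.881905, -0.462818, -0.089683), ω = 2.4792.
R = I cosω + sinω [n̂]ₓ + (1−cosω) n̂n̂ᵀ gives
  R = [+0.602512, -0.674851, -0.426093; -0.785162, -0.405420, -0.468140; +0.143178, +0.616612, -0.774138]
β = atan2(√(R₁₃²+R₂₃²), R₃₃) = 2.456148; α = atan2(R₂₃, R₁₃) mod 2π = 3.973976; γ = atan2(R₃₂, −R₃₁) mod 2π = 1.798954
Need the full column D^3_{m',0} for m'=−3..3 at α=3.9740, β=2.4561, γ=1.7990.
cos(β/2)=0.336052, sin(β/2)=0.941843
d^3_{-3,0}: single k=3 term ⇒ +0.141798;  D = +0.113359-0.085186i
d^3_{-2,0}: k∈[2..3] ⇒ +0.061965 -0.486731 = -0.424766;  D = +0.039857-0.422892i
d^3_{-1,0}: k∈[1..3] ⇒ +0.013983 -0.329510 +0.862762 = +0.547235;  D = -0.368352-0.404701i
d^3_{0,0}: k∈[0..3] ⇒ +0.001440 -0.101819 +0.799780 -0.698027 = +0.001375;  D = +0.001375+0.000000i
d^3_{1,0}: k∈[0..2] ⇒ -0.013983 +0.329510 -0.862762 = -0.547235;  D = +0.368352-0.404701i
d^3_{2,0}: k∈[0..1] ⇒ +0.061965 -0.486731 = -0.424766;  D = +0.039857+0.422892i
d^3_{3,0}: single k=0 term ⇒ -0.141798;  D = -0.113359-0.085186i
Y_3^{m'}(θ=2.6512,φ=3.7721) and Σ D·Y over m':
  (+0.1134-0.0852i)·(+0.0137+0.0414i)  (+0.0399-0.4229i)·(-0.0610+0.1905i)  (-0.3684-0.4047i)·(-0.3554+0.2594i)  (+0.0014+0.0000i)·(-0.2933+0.0000i)  (+0.3684-0.4047i)·(+0.3554+0.2594i)  (+0.0399+0.4229i)·(-0.0610-0.1905i)  (-0.1134-0.0852i)·(-0.0137+0.0414i)
Y_3^0(R⁻¹ n̂) = +0.637799-0.000000i

Re=0.6378 Im=0.0000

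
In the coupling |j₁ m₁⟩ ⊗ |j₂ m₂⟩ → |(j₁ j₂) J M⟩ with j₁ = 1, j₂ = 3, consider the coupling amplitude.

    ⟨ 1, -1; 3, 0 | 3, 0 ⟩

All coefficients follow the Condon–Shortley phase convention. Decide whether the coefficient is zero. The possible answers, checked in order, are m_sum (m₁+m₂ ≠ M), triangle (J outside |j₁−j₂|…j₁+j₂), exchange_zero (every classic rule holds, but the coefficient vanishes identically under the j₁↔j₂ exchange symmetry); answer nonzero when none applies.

m_sum

m-sum: m₁+m₂ = -1+0 = -1, M = 0  ✗ ⇒ coefficient is 0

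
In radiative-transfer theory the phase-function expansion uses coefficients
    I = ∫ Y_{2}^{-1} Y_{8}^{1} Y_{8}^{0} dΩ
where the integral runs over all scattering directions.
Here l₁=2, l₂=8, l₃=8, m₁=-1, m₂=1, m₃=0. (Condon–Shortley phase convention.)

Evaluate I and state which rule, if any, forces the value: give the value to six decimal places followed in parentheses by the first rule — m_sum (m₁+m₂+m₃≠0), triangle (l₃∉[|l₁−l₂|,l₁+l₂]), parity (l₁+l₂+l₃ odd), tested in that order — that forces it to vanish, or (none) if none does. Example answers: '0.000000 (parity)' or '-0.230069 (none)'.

Rules hold: Σm=0, L=18 even, 6≤8≤10.
N = 5·17·17 = 1445
Δ = 2!·2!·14!/19! = 1/348840
Racah Σ t=0..2: t=0:+1/116121600 t=1:−1/25401600 t=2:+1/116121600 = -1/45158400
⇒ 3j(2 8 8; 0 0 0)² = 24/1615, sgn -1
Racah Σ t=1..2: t=1:−1/58060800 t=2:+1/50803200 = 1/406425600
⇒ 3j(2 8 8; -1 1 0)² = 1/3230, sgn +1
4πI² = N·(3j₀)²·(3jₘ)² = 12/1805
I = -1·√(0.0066482/4π) = -0.02300102
No selection rule forces the value: the integral is nonzero (none).

-0.023001 (none)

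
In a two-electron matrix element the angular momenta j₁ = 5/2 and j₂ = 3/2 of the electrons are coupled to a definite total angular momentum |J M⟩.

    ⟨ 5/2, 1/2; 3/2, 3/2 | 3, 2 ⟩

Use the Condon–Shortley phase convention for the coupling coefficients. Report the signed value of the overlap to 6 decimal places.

−√(1/2) ≈ -0.707107

triangle: 1!·4!·2!/8! = 48/40320
(j±m)!: 3!·2!·3!·0!·5!·1! = 8640
prefactor² = (2J+1)·Δ·N² = 72
  k=1: −1/(1!·0!·1!·2!·3!·0!) = -1/12
Σ = -1/12  ⇒  CG² = 72·(-1/12)² = 1/2
CG = −√(1/2) = -0.707107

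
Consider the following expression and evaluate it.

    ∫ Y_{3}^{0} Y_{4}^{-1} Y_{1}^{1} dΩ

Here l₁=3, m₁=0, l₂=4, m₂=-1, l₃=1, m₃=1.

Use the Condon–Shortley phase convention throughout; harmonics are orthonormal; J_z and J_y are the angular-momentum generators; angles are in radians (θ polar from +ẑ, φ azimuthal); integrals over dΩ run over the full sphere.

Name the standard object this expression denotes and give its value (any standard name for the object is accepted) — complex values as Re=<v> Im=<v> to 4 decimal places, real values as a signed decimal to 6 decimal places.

Gaunt coefficient, -0.194664

This is a Gaunt coefficient — the integral of a triple product of spherical harmonics over the sphere.
Rules hold: Σm=0, L=8 even, 1≤1≤7.
N = 7·9·3 = 189
Δ = 6!·0!·2!/9! = 1/252
Racah Σ t=3..3: t=3:−1/36 = -1/36
⇒ 3j(3 4 1; 0 0 0)² = 4/63, sgn +1
Racah Σ t=3..3: t=3:−1/72 = -1/72
⇒ 3j(3 4 1; 0 -1 1)² = 5/126, sgn -1
4πI² = N·(3j₀)²·(3jₘ)² = 10/21
I = -1·√(0.47619/4π) = -0.19466390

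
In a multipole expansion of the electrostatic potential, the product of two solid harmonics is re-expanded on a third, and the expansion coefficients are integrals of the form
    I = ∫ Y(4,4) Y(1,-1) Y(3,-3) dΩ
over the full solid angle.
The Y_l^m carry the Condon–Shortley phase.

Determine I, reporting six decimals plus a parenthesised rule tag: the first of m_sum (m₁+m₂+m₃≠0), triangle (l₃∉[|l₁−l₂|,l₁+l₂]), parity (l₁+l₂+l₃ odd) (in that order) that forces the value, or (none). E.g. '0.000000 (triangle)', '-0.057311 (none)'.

Rules hold: Σm=0, L=8 even, 3≤3≤5.
N = 9·3·7 = 189
Δ = 2!·6!·0!/9! = 1/252
Racah Σ t=1..1: t=1:−1/36 = -1/36
⇒ 3j(4 1 3; 0 0 0)² = 4/63, sgn +1
Racah Σ t=0..0: t=0:+1/1440 = 1/1440
⇒ 3j(4 1 3; 4 -1 -3)² = 1/9, sgn +1
4πI² = N·(3j₀)²·(3jₘ)² = 4/3
I = +1·√(1.33333/4π) = 0.32573501
No selection rule forces the value: the integral is nonzero (none).

0.325735 (none)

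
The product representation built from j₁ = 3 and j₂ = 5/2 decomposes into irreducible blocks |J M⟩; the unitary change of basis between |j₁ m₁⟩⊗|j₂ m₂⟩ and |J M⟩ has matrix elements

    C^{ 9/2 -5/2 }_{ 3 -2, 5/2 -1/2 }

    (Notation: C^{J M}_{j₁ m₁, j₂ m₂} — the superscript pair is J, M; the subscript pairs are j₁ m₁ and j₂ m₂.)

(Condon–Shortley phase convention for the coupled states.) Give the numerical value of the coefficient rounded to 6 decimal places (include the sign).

−√(49/198) = -0.497468

√[10·1!5!4!/11! · 1!5!2!3!2!7!] = √(115200/11)
  +(−1)^0/∏(0,1,5,2,0,2)! = 1/480  (running 1/480)
  +(−1)^1/∏(1,0,4,1,1,3)! = -1/144  (running -7/1440)
⟨..|..⟩ = √(115200/11)·(-7/1440) = -0.497468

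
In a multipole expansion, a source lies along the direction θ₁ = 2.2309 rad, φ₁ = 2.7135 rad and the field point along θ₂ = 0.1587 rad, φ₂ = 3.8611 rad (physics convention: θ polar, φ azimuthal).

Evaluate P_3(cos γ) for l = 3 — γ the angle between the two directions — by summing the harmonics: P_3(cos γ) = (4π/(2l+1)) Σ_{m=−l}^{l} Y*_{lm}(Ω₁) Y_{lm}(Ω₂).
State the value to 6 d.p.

Addition theorem: P_3(cos γ) = (4π/7) Σ_m Y*_{lm}(Ω₁) Y_{lm}(Ω₂), m = −3…3:
  term(m=-3) = (-0.000323, 0.000100)   from Y*(Ω₁)=(-0.058120, 0.197268), Y(Ω₂)=(0.000913, 0.001370)
  term(m=-2) = (0.006531, 0.007381)   from Y*(Ω₁)=(-0.256258, 0.295372), Y(Ω₂)=(0.003312, -0.024985)
  term(m=-1) = (0.018261, -0.040543)   from Y*(Ω₁)=(-0.204396, 0.093269), Y(Ω₂)=(-0.148859, 0.130430)
  term(m=+0) = (0.177077, 0.000000)   from Y*(Ω₁)=(0.256276, -0.000000), Y(Ω₂)=(0.690959, 0.000000)
  term(m=+1) = (0.018261, 0.040543)   from Y*(Ω₁)=(0.204396, 0.093269), Y(Ω₂)=(0.148859, 0.130430)
  term(m=+2) = (0.006531, -0.007381)   from Y*(Ω₁)=(-0.256258, -0.295372), Y(Ω₂)=(0.003312, 0.024985)
  term(m=+3) = (-0.000323, -0.000100)   from Y*(Ω₁)=(0.058120, 0.197268), Y(Ω₂)=(-0.000913, 0.001370)
Accumulated sum (0.226014, 0.000000); after 4π/(2l+1) scaling, (0.405740, 0.000000) ⇒ P_3 = 0.405740

0.405740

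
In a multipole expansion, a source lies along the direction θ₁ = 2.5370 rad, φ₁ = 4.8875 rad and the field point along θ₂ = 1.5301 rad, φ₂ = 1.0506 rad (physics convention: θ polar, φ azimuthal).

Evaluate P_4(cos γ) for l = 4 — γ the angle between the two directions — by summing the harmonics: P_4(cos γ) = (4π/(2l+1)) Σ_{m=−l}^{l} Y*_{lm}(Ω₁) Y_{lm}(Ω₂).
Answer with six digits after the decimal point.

-0.239175

Expand P_4 via completeness: Σ_{m} conj(Y_{4,m}) at Ω₁ times Y_{4,m} at Ω₂ —
  m=-4: Y*=(0.035323, 0.029779)  Y=(-0.215316, 0.384943)  product (-0.019069, 0.007185)
  m=-3: Y*=(0.094852, -0.163632)  Y=(-0.050795, 0.000519)  product (-0.004733, 0.008361)
  m=-2: Y*=(-0.379529, -0.138634)  Y=(0.166991, 0.284745)  product (-0.023903, -0.131220)
  m=-1: Y*=(-0.067000, 0.378696)  Y=(-0.028567, 0.049870)  product (-0.016972, -0.014159)
  m=+0: Y*=(-0.134388, -0.000000)  Y=(0.312114, 0.000000)  product (-0.041944, -0.000000)
  m=+1: Y*=(0.067000, 0.378696)  Y=(0.028567, 0.049870)  product (-0.016972, 0.014159)
  m=+2: Y*=(-0.379529, 0.138634)  Y=(0.166991, -0.284745)  product (-0.023903, 0.131220)
  m=+3: Y*=(-0.094852, -0.163632)  Y=(0.050795, 0.000519)  product (-0.004733, -0.008361)
  m=+4: Y*=(0.035323, -0.029779)  Y=(-0.215316, -0.384943)  product (-0.019069, -0.007185)
Accumulated sum (-0.171296, 0.000000); after 4π/(2l+1) scaling, (-0.239175, 0.000000) ⇒ P_4 = -0.239175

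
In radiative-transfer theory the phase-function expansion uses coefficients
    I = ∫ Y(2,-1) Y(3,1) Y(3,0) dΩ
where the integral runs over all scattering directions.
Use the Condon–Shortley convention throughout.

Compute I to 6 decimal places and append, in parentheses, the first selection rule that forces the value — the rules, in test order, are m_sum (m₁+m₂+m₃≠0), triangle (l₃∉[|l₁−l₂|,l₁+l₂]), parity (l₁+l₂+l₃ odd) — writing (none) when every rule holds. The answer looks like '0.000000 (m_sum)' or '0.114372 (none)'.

-0.059471 (none)

Rules hold: Σm=0, L=8 even, 1≤3≤5.
N = 5·7·7 = 245
Δ = 2!·2!·4!/9! = 1/3780
Racah Σ t=0..2: t=0:+1/24 t=1:−1/4 t=2:+1/24 = -1/6
⇒ 3j(2 3 3; 0 0 0)² = 4/105, sgn +1
Racah Σ t=1..2: t=1:−1/12 t=2:+1/8 = 1/24
⇒ 3j(2 3 3; -1 1 0)² = 1/210, sgn -1
4πI² = N·(3j₀)²·(3jₘ)² = 2/45
I = -1·√(0.0444444/4π) = -0.05947080
No selection rule forces the value: the integral is nonzero (none).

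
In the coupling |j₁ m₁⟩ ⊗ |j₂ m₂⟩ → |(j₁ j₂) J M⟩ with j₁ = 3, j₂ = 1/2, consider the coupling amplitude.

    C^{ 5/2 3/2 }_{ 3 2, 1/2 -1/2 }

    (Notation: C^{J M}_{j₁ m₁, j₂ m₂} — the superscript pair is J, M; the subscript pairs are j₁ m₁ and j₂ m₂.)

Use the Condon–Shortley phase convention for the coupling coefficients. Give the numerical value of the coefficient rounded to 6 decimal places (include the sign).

+√(5/7) ≈ +0.845154

j₁+j₂−J=1  J+j₁−j₂=5  J−j₁+j₂=0  j₁+j₂+J+1=7
(j₁±m₁, j₂±m₂, J±M) = (5,1,0,1,4,1)
P² = 2880/7
sum k=0..0:
  [0] +1/24 = 1/24
S = 1/24
C² = P²·S² = 5/7 ; C = +0.845154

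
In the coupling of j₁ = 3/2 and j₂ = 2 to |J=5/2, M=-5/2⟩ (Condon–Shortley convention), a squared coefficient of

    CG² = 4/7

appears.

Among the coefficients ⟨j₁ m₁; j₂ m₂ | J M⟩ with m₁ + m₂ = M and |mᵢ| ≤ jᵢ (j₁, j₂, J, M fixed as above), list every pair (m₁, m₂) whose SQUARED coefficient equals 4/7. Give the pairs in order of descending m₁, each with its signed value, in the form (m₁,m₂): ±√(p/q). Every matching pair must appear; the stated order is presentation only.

(-1/2,-2): +√(4/7)

Admissible pairs with m₁+m₂ = M = -5/2: (-3/2,-1), (-1/2,-2)
  (m₁,m₂)=(-1/2,-2): CG² = 4/7, CG = +√(4/7)   ← matches the target
  (m₁,m₂)=(-3/2,-1): CG² = 3/7, CG = −√(3/7)
Pairs with CG² = 4/7: (-1/2,-2): +√(4/7)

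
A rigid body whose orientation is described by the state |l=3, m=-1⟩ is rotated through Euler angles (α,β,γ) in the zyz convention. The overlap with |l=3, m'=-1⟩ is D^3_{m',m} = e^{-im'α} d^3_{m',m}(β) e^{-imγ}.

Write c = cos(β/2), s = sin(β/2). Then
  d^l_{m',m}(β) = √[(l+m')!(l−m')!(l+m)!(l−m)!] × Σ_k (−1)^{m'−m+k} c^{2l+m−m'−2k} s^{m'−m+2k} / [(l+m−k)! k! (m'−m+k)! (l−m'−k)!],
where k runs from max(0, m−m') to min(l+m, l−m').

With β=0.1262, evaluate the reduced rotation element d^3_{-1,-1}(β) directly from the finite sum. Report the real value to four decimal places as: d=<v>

d=0.9567

d^3_{-1,-1}(β=0.1262) via the finite sum:
Half-angle: c=0.998010, s=0.063058. N=√(2·24·2·24)=48.000000
Admissible k: 0..2 (factorial args all ≥0)
  k=0: (−1)^0·48.0000/(48)·0.9980^6·0.0631^0 = +0.988118
  k=1: (−1)^1·48.0000/(6)·0.9980^4·0.0631^2 = -0.031558
  k=2: (−1)^2·48.0000/(8)·0.9980^2·0.0631^4 = +0.000094
d^3_{-1,-1}(0.1262) = +0.988118 -0.031558 +0.000094 = +0.956655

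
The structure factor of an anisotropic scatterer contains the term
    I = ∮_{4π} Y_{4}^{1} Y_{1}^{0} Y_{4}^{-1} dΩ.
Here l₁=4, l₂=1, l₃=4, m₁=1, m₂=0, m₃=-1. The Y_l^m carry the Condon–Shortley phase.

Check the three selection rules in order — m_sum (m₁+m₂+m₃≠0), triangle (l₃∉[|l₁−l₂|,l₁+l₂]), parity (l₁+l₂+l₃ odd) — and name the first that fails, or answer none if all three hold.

parity

azimuthal sum: 1 + 0 − 1 = 0  ✓
3 ≤ 4 ≤ 5 (triangle on l)  ✓
L = 4 + 1 + 4 = 9 (odd)  ✗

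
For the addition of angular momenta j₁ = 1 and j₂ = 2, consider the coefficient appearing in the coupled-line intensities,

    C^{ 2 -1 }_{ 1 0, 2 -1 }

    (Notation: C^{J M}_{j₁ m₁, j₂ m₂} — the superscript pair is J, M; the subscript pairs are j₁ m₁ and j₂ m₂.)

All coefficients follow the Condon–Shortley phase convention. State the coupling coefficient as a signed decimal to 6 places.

√[5·1!1!3!/6! · 1!1!1!3!1!3!] = √(3/2)
  +(−1)^0/∏(0,1,1,1,0,2)! = 1/2  (running 1/2)
  +(−1)^1/∏(1,0,0,0,1,3)! = -1/6  (running 1/3)
⟨..|..⟩ = √(3/2)·(1/3) = +0.408248

+√(1/6) = +0.408248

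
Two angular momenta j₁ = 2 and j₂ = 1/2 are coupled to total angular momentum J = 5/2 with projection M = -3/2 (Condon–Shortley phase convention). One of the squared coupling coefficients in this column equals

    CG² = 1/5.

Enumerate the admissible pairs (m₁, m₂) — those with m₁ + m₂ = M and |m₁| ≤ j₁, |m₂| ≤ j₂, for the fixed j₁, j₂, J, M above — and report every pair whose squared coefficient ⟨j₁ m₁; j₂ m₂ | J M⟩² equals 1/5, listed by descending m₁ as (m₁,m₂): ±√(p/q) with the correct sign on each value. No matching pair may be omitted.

(-2,1/2): +√(1/5)

Admissible pairs with m₁+m₂ = M = -3/2: (-2,1/2), (-1,-1/2)
  (m₁,m₂)=(-1,-1/2): CG² = 4/5, CG = +√(4/5)
  (m₁,m₂)=(-2,1/2): CG² = 1/5, CG = +√(1/5)   ← matches the target
Pairs with CG² = 1/5: (-2,1/2): +√(1/5)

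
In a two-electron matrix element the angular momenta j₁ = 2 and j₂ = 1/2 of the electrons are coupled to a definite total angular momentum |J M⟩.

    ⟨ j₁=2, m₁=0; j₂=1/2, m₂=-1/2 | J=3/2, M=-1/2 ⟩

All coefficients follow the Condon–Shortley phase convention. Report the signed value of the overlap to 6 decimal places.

j₁+j₂−J=1  J+j₁−j₂=3  J−j₁+j₂=0  j₁+j₂+J+1=5
(j₁±m₁, j₂±m₂, J±M) = (2,2,0,1,1,2)
P² = 8/5
sum k=0..0:
  [0] +1/2 = 1/2
S = 1/2
C² = P²·S² = 2/5 ; C = +0.632456

+0.632456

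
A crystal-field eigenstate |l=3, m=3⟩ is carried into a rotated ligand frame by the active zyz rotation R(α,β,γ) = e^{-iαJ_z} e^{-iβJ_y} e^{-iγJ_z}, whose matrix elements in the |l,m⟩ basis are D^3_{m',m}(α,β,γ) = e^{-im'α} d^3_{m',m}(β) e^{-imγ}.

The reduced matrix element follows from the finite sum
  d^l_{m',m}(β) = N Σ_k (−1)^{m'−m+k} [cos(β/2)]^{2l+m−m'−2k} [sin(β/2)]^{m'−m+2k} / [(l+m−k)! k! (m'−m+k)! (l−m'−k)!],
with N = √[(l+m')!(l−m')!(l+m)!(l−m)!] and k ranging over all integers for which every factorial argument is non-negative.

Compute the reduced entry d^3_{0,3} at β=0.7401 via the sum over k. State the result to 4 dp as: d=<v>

d=0.1714

d^3_{0,3}(β=0.7401) via the finite sum:
With c≡cos(β/2)=0.932309 and s≡sin(β/2)=0.361662, N=[6·6·720·1]^{1/2}=160.996894
k∈{3} keeps every argument non-negative
  k=3: (−1)^0·160.9969/(36)·0.9323^3·0.3617^3 = +0.171437
d^3_{0,3}(0.7401) = +0.171437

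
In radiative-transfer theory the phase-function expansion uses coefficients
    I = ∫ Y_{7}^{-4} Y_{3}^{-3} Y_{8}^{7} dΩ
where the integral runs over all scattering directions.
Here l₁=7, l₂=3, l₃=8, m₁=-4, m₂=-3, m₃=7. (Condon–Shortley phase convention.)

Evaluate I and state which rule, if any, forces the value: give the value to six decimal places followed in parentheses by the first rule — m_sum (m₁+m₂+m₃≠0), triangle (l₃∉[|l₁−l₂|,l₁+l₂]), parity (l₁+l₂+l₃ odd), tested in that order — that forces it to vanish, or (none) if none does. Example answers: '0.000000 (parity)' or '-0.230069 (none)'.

Rules hold: Σm=0, L=18 even, 4≤8≤10.
N = 15·7·17 = 1785
Δ = 2!·12!·4!/19! = 1/5290740
Racah Σ t=0..2: t=0:+1/7257600 t=1:−1/2073600 t=2:+1/7257600 = -1/4838400
⇒ 3j(7 3 8; 0 0 0)² = 252/20995, sgn -1
Racah Σ t=0..0: t=0:+1/1916006400 = 1/1916006400
⇒ 3j(7 3 8; -4 -3 7)² = 15/1292, sgn -1
4πI² = N·(3j₀)²·(3jₘ)² = 19845/79781
I = +1·√(0.248743/4π) = 0.14069248
No selection rule forces the value: the integral is nonzero (none).

0.140692 (none)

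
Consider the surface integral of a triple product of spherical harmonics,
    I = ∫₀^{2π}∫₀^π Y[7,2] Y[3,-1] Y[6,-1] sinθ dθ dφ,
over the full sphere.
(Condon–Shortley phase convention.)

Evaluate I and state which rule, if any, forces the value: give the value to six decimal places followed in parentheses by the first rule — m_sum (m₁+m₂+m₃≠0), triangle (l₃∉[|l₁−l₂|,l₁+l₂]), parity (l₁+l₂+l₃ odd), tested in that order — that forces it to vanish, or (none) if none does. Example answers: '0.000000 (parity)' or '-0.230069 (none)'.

0.123918 (none)

Rules hold: Σm=0, L=16 even, 4≤6≤10.
N = 15·7·13 = 1365
Δ = 4!·10!·2!/17! = 1/2042040
Racah Σ t=1..3: t=1:−1/207360 t=2:+1/57600 t=3:−1/207360 = 1/129600
⇒ 3j(7 3 6; 0 0 0)² = 168/12155, sgn +1
Racah Σ t=0..2: t=0:+1/691200 t=1:−1/103680 t=2:+1/241920 = -59/14515200
⇒ 3j(7 3 6; 2 -1 -1)² = 3481/340340, sgn +1
4πI² = N·(3j₀)²·(3jₘ)² = 438606/2272985
I = +1·√(0.192965/4π) = 0.12391791
No selection rule forces the value: the integral is nonzero (none).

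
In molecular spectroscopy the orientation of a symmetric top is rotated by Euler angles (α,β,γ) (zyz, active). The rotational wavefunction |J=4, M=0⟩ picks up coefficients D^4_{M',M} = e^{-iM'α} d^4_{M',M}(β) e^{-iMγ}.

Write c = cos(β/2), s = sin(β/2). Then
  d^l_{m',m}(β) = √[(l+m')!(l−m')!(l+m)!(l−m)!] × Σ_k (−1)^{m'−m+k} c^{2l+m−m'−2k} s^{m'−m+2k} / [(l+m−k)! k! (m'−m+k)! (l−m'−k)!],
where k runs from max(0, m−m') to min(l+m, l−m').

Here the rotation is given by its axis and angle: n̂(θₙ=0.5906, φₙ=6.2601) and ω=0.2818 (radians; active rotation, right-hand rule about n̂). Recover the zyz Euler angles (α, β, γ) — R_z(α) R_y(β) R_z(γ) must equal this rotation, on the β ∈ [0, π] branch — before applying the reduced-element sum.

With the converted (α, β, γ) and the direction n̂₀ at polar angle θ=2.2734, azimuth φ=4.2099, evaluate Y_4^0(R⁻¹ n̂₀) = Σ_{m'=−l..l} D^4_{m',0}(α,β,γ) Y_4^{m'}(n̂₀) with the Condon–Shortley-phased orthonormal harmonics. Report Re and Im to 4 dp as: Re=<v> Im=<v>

Axis–angle → zyz. n̂ = (sinθₙcosφₙ, sinθₙsinφₙ, cosθₙ) = (+0.556711, -0.012854, +0.830607), ω = 0.2818.
R = I cosω + sinω [n̂]ₓ + (1−cosω) n̂n̂ᵀ gives
  R = [+0.972781, -0.231262, +0.014664; +0.230697, +0.960563, -0.155234; +0.021814, +0.154392, +0.987769]
β = atan2(√(R₁₃²+R₂₃²), R₃₃) = 0.156564; α = atan2(R₂₃, R₁₃) mod 2π = 4.806576; γ = atan2(R₃₂, −R₃₁) mod 2π = 1.711154
Need the full column D^4_{m',0} for m'=−4..4 at α=4.8066, β=0.1566, γ=1.7112.
cos(β/2)=0.996938, sin(β/2)=0.078202
d^4_{-4,0}: single k=4 term ⇒ +0.000309;  D = +0.000287+0.000114i
d^4_{-3,0}: k∈[3..4] ⇒ +0.005573 -0.000034 = +0.005538;  D = -0.001544+0.005319i
d^4_{-2,0}: k∈[2..4] ⇒ +0.056960 -0.000935 +0.000002 = +0.056027;  D = -0.055036-0.010492i
d^4_{-1,0}: k∈[1..4] ⇒ +0.342302 -0.012638 +0.000078 -0.000000 = +0.329742;  D = +0.031012-0.328280i
d^4_{0,0}: k∈[0..4] ⇒ +0.975761 -0.096065 +0.001330 -0.000004 +0.000000 = +0.881023;  D = +0.881023+0.000000i
d^4_{1,0}: k∈[0..3] ⇒ -0.342302 +0.012638 -0.000078 +0.000000 = -0.329742;  D = -0.031012-0.328280i
d^4_{2,0}: k∈[0..2] ⇒ +0.056960 -0.000935 +0.000002 = +0.056027;  D = -0.055036+0.010492i
d^4_{3,0}: k∈[0..1] ⇒ -0.005573 +0.000034 = -0.005538;  D = +0.001544+0.005319i
d^4_{4,0}: single k=0 term ⇒ +0.000309;  D = +0.000287-0.000114i
Y_4^{m'}(θ=2.2734,φ=4.2099) and Σ D·Y over m':
  (+0.0003+0.0001i)·(-0.0638+0.1359i)  (-0.0015+0.0053i)·(-0.3588+0.0228i)  (-0.0550-0.0105i)·(-0.2009-0.3163i)  (+0.0310-0.3283i)·(-0.0086+0.0157i)  (+0.8810+0.0000i)·(-0.3622+0.0000i)  (-0.0310-0.3283i)·(+0.0086+0.0157i)  (-0.0550+0.0105i)·(-0.2009+0.3163i)  (+0.0015+0.0053i)·(+0.3588+0.0228i)  (+0.0003-0.0001i)·(-0.0638-0.1359i)
Y_4^0(R⁻¹ n̂) = -0.293086+0.000000i

Re=-0.2931 Im=0.0000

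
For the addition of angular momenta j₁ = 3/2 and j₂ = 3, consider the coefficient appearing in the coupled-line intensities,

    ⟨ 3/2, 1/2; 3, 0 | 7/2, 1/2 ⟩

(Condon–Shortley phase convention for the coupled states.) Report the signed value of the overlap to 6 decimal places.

√[8·1!2!5!/9! · 2!1!3!3!4!3!] = √(384/7)
  +(−1)^0/∏(0,1,1,3,1,2)! = 1/12  (running 1/12)
  +(−1)^1/∏(1,0,0,2,2,3)! = -1/24  (running 1/24)
⟨..|..⟩ = √(384/7)·(1/24) = +0.308607

+0.308607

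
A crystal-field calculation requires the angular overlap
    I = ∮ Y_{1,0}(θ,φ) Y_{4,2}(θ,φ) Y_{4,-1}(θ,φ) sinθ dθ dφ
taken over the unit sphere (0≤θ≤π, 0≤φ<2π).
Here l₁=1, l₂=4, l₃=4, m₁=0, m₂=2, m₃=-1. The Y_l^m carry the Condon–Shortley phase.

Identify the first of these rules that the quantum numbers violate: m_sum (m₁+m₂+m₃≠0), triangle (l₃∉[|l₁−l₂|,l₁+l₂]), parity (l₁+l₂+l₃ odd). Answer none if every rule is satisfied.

m_sum

m₁+m₂+m₃ = 0 + 2 − 1 = 1  ✗
triangle: |1−4|=3 ≤ l₃=4 ≤ 1+4=5
parity: l₁+l₂+l₃ = 9 is odd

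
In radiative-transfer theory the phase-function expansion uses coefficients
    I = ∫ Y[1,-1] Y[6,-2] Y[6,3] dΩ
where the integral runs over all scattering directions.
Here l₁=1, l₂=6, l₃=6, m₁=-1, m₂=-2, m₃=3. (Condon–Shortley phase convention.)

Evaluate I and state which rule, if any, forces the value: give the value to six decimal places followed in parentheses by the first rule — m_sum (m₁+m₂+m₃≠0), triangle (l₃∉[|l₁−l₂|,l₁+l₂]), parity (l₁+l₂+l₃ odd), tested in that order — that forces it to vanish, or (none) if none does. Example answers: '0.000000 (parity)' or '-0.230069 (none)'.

0.000000 (parity)

L=13 odd ⇒ parity kills the (l;000) factor ⇒ I = 0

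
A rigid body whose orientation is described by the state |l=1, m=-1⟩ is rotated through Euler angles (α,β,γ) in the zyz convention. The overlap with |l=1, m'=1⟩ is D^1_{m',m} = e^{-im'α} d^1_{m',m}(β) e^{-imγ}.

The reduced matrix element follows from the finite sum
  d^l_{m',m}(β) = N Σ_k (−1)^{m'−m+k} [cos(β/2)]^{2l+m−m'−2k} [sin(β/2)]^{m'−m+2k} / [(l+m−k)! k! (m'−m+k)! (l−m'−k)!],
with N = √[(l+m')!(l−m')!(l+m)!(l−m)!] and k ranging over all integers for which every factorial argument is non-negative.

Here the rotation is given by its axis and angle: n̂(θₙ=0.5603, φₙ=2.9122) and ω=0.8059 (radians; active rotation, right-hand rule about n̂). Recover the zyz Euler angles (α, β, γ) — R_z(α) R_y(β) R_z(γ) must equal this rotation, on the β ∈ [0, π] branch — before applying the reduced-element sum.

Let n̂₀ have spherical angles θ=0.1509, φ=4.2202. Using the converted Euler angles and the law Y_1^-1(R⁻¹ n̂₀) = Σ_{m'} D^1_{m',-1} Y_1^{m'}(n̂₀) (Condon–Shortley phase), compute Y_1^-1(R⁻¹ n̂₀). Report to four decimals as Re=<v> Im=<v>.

Axis–angle → zyz. n̂ = (sinθₙcosφₙ, sinθₙsinφₙ, cosθₙ) = (-0.517519, +0.120842, +0.847096), ω = 0.8059.
R = I cosω + sinω [n̂]ₓ + (1−cosω) n̂n̂ᵀ gives
  R = [+0.774829, -0.630374, -0.047639; +0.591908, +0.696953, +0.404847; -0.222003, -0.341885, +0.913142]
β = atan2(√(R₁₃²+R₂₃²), R₃₃) = 0.419869; α = atan2(R₂₃, R₁₃) mod 2π = 1.687929; γ = atan2(R₃₂, −R₃₁) mod 2π = 5.288307
Need the full column D^1_{m',-1} for m'=−1..1 at α=1.6879, β=0.4199, γ=5.2883.
cos(β/2)=0.978045, sin(β/2)=0.208396
d^1_{-1,-1}: single k=0 term ⇒ +0.956571;  D = +0.735891+0.611141i
d^1_{0,-1}: single k=0 term ⇒ -0.288245;  D = -0.156980+0.241749i
d^1_{1,-1}: single k=0 term ⇒ +0.043429;  D = -0.038938-0.019233i
Y_1^{m'}(θ=0.1509,φ=4.2202) and Σ D·Y over m':
  (+0.7359+0.6111i)·(-0.0245+0.0458i)  (-0.1570+0.2417i)·(+0.4831+0.0000i)  (-0.0389-0.0192i)·(+0.0245+0.0458i)
Y_1^-1(R⁻¹ n̂) = -0.121939+0.133207i

Re=-0.1219 Im=0.1332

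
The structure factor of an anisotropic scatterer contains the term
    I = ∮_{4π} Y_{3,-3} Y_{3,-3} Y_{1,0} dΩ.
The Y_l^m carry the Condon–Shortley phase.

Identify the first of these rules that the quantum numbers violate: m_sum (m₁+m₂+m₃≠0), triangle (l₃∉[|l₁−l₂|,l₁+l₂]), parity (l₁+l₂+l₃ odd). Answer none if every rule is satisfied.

m₁+m₂+m₃ = -3 − 3 + 0 = -6  ✗
triangle: |3−3|=0 ≤ l₃=1 ≤ 3+3=6
parity: l₁+l₂+l₃ = 7 is odd

m_sum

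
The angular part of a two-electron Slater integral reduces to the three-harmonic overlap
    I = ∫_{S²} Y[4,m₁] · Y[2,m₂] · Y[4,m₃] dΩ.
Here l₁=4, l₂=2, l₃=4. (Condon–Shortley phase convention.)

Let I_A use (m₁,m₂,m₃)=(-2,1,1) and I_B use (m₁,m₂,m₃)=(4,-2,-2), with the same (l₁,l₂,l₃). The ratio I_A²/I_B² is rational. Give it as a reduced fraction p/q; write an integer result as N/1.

81/56

Shared (l₁,l₂,l₃)=(4,2,4): N and (l;000)² cancel in I_A²/I_B².
A: Δ = 2!·6!·2!/11! = 1/13860; Racah Σ t=1..2: t=1:−1/240 t=2:+1/96 = 1/160; ⇒ 3j(4 2 4; -2 1 1)² = 27/1540, sgn -1
B: Δ = 2!·6!·2!/11! = 1/13860; Racah Σ t=0..0: t=0:+1/2880 = 1/2880; ⇒ 3j(4 2 4; 4 -2 -2)² = 2/165, sgn +1
I_A²/I_B² = (27/1540)/(2/165) = 81/56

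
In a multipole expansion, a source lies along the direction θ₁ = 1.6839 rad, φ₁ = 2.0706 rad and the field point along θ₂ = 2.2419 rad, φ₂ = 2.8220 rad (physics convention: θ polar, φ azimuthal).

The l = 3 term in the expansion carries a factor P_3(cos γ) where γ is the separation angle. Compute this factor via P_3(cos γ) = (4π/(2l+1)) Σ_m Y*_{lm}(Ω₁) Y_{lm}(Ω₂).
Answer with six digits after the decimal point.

-0.306533

Expand P_3 via completeness: Σ_{m} conj(Y_{3,m}) at Ω₁ times Y_{3,m} at Ω₂ —
  term(m=-3) = -0.051788-0.063597i   from Y*(Ω₁)=+0.408235-0.029192i, Y(Ω₂)=-0.115129-0.164019i
  term(m=-2) = +0.003016-0.044282i   from Y*(Ω₁)=+0.061564+0.095798i, Y(Ω₂)=-0.312820-0.232512i
  term(m=-1) = -0.051908+0.048493i   from Y*(Ω₁)=+0.144094-0.263885i, Y(Ω₂)=-0.224298-0.074228i
  term(m=+0) = +0.030608+0.000000i   from Y*(Ω₁)=+0.123671-0.000000i, Y(Ω₂)=+0.247494+0.000000i
  term(m=+1) = -0.051908-0.048493i   from Y*(Ω₁)=-0.144094-0.263885i, Y(Ω₂)=+0.224298-0.074228i
  term(m=+2) = +0.003016+0.044282i   from Y*(Ω₁)=+0.061564-0.095798i, Y(Ω₂)=-0.312820+0.232512i
  term(m=+3) = -0.051788+0.063597i   from Y*(Ω₁)=-0.408235-0.029192i, Y(Ω₂)=+0.115129-0.164019i
Accumulated sum -0.170752+0.000000i; after 4π/(2l+1) scaling, -0.306533+0.000000i ⇒ P_3 = -0.306533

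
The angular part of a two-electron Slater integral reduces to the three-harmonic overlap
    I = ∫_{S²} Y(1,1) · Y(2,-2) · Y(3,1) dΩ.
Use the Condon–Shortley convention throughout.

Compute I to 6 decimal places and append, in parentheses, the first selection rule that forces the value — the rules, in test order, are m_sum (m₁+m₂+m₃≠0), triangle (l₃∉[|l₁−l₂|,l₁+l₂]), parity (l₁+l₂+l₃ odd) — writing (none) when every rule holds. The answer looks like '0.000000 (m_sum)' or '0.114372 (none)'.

m-sum 0 ✓  L=6 even ✓  1≤3≤3 ✓
Π(2lᵢ+1) = 3×5×7 = 105
triangle coeff Δ(1,2,3) = 1/105
Σ_t [0,0]: t=0:+1/4 = 1/4
(3j)²=3/35 [(1 2 3; 0 0 0)], sign=-1
Σ_t [0,0]: t=0:+1/48 = 1/48
(3j)²=1/105 [(1 2 3; 1 -2 1)], sign=+1
⇒ 4πI² = 3/35
I = (-1)√(3/35/(4π)) = -0.08258890
No selection rule forces the value: the integral is nonzero (none).

-0.082589 (none)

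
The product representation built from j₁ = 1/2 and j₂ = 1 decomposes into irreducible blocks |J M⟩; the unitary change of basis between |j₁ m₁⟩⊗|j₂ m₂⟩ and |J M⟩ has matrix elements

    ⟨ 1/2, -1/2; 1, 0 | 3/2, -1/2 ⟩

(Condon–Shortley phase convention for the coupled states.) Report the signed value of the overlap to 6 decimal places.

+0.816497  (= +√(2/3))

j₁+j₂−J=0  J+j₁−j₂=1  J−j₁+j₂=2  j₁+j₂+J+1=4
(j₁±m₁, j₂±m₂, J±M) = (0,1,1,1,1,2)
P² = 2/3
sum k=0..0:
  [0] +1/1 = 1
S = 1
C² = P²·S² = 2/3 ; C = +0.816497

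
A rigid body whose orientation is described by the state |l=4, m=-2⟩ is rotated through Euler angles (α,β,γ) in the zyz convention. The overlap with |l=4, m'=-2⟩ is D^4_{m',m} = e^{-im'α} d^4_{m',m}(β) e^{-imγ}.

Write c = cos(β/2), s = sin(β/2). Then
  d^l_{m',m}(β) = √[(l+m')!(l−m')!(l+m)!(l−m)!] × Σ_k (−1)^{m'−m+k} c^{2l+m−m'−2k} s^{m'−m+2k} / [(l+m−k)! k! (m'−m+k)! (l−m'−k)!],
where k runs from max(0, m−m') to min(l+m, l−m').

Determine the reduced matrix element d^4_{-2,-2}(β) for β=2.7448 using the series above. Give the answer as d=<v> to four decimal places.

d=0.0202

d^4_{-2,-2}(β=2.7448) via the finite sum:
Half-angle: c=0.197097, s=0.980384. N=√(2·720·2·720)=1440.000000
k: max(0,(-2)−(-2))=0 … min(4+(-2),4−(-2))=2
  k=0: (−1)^0·1440.0000/(1440)·0.1971^8·0.9804^0 = +0.000002
  k=1: (−1)^1·1440.0000/(120)·0.1971^6·0.9804^2 = -0.000676
  k=2: (−1)^2·1440.0000/(96)·0.1971^4·0.9804^4 = +0.020912
d^4_{-2,-2}(2.7448) = +0.000002 -0.000676 +0.020912 = +0.020238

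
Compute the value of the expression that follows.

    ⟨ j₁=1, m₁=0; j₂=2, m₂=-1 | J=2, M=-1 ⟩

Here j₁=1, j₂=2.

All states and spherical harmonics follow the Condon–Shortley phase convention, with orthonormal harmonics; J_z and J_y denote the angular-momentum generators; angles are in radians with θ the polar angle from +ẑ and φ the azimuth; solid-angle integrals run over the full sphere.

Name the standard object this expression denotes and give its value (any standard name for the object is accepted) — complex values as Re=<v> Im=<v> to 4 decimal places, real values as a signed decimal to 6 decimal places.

Clebsch–Gordan coefficient, +√(1/6) ≈ +0.408248

This is a Clebsch–Gordan (vector-coupling) coefficient.
√[5·1!1!3!/6! · 1!1!1!3!1!3!] = √(3/2)
  +(−1)^0/∏(0,1,1,1,0,2)! = 1/2  (running 1/2)
  +(−1)^1/∏(1,0,0,0,1,3)! = -1/6  (running 1/3)
⟨..|..⟩ = √(3/2)·(1/3) = +0.408248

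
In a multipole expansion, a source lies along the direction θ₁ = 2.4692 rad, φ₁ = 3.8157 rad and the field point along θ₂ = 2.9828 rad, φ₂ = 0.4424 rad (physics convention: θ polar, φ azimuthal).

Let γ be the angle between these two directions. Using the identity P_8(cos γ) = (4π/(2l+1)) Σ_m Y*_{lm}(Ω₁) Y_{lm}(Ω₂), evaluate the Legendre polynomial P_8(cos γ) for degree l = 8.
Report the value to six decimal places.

0.318081

Term-by-term m-sum for l=8 (normalisation 4π/17 = 0.739198):
  [-8]  conj(Y_{8,-8})(Ω₁) = 0.00735 - 0.00908j ; Y_{8,-8}(Ω₂) = -0.00000 + 0.00000j ; Δ = -0.00000 + 0.00000j
  [-7]  conj(Y_{8,-7})(Ω₁) = 0.00037 - 0.05866j ; Y_{8,-7}(Ω₂) = 0.00001 + 0.00000j ; Δ = 0.00000 - 0.00000j
  [-6]  conj(Y_{8,-6})(Ω₁) = -0.11134 - 0.14119j ; Y_{8,-6}(Ω₂) = -0.00007 - 0.00004j ; Δ = 0.00000 + 0.00001j
  [-5]  conj(Y_{8,-5})(Ω₁) = -0.35898 - 0.08365j ; Y_{8,-5}(Ω₂) = 0.00055 + 0.00074j ; Δ = -0.00014 - 0.00031j
  [-4]  conj(Y_{8,-4})(Ω₁) = -0.43361 + 0.20688j ; Y_{8,-4}(Ω₂) = -0.00156 - 0.00776j ; Δ = 0.00228 + 0.00304j
  [-3]  conj(Y_{8,-3})(Ω₁) = -0.12221 + 0.25201j ; Y_{8,-3}(Ω₂) = -0.01211 + 0.04873j ; Δ = -0.01080 - 0.00901j
  [-2]  conj(Y_{8,-2})(Ω₁) = -0.04376 - 0.19336j ; Y_{8,-2}(Ω₂) = 0.14190 - 0.17334j ; Δ = -0.03973 - 0.01985j
  [-1]  conj(Y_{8,-1})(Ω₁) = -0.30549 - 0.24407j ; Y_{8,-1}(Ω₂) = -0.56033 + 0.26544j ; Δ = 0.23596 + 0.05567j
  [+0]  conj(Y_{8,0})(Ω₁) = 0.07972 + 0.00000j ; Y_{8,0}(Ω₂) = 0.69169 + 0.00000j ; Δ = 0.05514 + 0.00000j
  [+1]  conj(Y_{8,1})(Ω₁) = 0.30549 - 0.24407j ; Y_{8,1}(Ω₂) = 0.56033 + 0.26544j ; Δ = 0.23596 - 0.05567j
  [+2]  conj(Y_{8,2})(Ω₁) = -0.04376 + 0.19336j ; Y_{8,2}(Ω₂) = 0.14190 + 0.17334j ; Δ = -0.03973 + 0.01985j
  [+3]  conj(Y_{8,3})(Ω₁) = 0.12221 + 0.25201j ; Y_{8,3}(Ω₂) = 0.01211 + 0.04873j ; Δ = -0.01080 + 0.00901j
  [+4]  conj(Y_{8,4})(Ω₁) = -0.43361 - 0.20688j ; Y_{8,4}(Ω₂) = -0.00156 + 0.00776j ; Δ = 0.00228 - 0.00304j
  [+5]  conj(Y_{8,5})(Ω₁) = 0.35898 - 0.08365j ; Y_{8,5}(Ω₂) = -0.00055 + 0.00074j ; Δ = -0.00014 + 0.00031j
  [+6]  conj(Y_{8,6})(Ω₁) = -0.11134 + 0.14119j ; Y_{8,6}(Ω₂) = -0.00007 + 0.00004j ; Δ = 0.00000 - 0.00001j
  [+7]  conj(Y_{8,7})(Ω₁) = -0.00037 - 0.05866j ; Y_{8,7}(Ω₂) = -0.00001 + 0.00000j ; Δ = 0.00000 + 0.00000j
  [+8]  conj(Y_{8,8})(Ω₁) = 0.00735 + 0.00908j ; Y_{8,8}(Ω₂) = -0.00000 - 0.00000j ; Δ = -0.00000 - 0.00000j
Total Σ_m = 0.43031 + 0.00000j. Multiply by 0.739198: 0.31808 + 0.00000j. P_8(cos γ) = 0.318081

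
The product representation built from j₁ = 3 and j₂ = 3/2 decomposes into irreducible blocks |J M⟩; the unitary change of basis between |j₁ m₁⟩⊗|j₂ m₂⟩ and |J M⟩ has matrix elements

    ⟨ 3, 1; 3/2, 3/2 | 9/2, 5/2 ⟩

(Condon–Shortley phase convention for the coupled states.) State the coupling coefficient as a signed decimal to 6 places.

+√(5/12) ≈ +0.645497

√[10·0!6!3!/10! · 4!2!3!0!7!2!] = √(34560)
  +(−1)^0/∏(0,0,2,3,4,0)! = 1/288  (running 1/288)
⟨..|..⟩ = √(34560)·(1/288) = +0.645497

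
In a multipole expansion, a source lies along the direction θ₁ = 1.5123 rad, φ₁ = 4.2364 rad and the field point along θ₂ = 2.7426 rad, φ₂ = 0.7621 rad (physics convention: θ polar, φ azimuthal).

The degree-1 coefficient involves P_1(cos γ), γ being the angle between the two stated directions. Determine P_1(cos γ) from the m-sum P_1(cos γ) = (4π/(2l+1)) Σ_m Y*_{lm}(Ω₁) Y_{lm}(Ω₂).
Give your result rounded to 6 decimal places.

-0.420429

Expand P_1 via completeness: Σ_{m} conj(Y_{1,m}) at Ω₁ times Y_{1,m} at Ω₂ —
  m=-1: Y*=-0.158041-0.306564i  Y=+0.097094-0.092672i  product -0.043755-0.015120i
  m=+0: Y*=+0.028565-0.000000i  Y=-0.450224+0.000000i  product -0.012861+0.000000i
  m=+1: Y*=+0.158041-0.306564i  Y=-0.097094-0.092672i  product -0.043755+0.015120i
Total Σ_m = -0.100370+0.000000i. Multiply by 4.188790: -0.420429+0.000000i. P_1(cos γ) = -0.420429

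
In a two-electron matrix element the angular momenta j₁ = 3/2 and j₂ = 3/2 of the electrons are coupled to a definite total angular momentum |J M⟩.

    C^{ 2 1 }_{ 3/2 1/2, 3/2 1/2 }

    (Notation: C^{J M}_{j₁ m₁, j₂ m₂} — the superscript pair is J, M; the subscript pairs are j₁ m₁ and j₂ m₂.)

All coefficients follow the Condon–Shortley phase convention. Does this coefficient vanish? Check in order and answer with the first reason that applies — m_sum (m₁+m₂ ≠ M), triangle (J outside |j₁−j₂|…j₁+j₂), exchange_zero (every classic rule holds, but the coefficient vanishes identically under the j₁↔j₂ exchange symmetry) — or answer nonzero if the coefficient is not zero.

m-sum: m₁+m₂ = 1/2+1/2 = 1, M = 1  ✓
triangle: |j₁−j₂| = 0 ≤ J = 2 ≤ j₁+j₂ = 3  ✓
exchange: j₁=j₂ and m₁=m₂, and (−1)^(j₁+j₂−J) = (−1)^1 = −1 forces ⟨j₁m₁;j₂m₂|JM⟩ = −⟨j₂m₂;j₁m₁|JM⟩ = −⟨j₁m₁;j₂m₂|JM⟩ ⇒ the coefficient vanishes identically
Racah sum check: Σ_k collapses to 0 ⇒ CG = 0

exchange_zero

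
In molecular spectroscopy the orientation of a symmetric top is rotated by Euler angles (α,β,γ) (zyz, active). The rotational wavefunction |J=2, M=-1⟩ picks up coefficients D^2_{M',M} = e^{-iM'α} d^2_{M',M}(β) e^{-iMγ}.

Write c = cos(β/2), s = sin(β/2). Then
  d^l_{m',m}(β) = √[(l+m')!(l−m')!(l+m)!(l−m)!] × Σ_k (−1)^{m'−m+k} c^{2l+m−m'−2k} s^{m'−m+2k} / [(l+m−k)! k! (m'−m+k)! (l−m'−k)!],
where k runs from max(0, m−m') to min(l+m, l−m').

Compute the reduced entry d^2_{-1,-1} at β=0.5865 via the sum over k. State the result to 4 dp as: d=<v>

d^2_{-1,-1}(β=0.5865) via the finite sum:
c=cos(0.586500/2)=0.957309, s=sin(0.586500/2)=0.289065; N=√[1·6·1·6]=6.000000
Admissible k: 0..1 (factorial args all ≥0)
  k=0: (−1)^0·6.0000/(6)·0.9573^4·0.2891^0 = +0.839865
  k=1: (−1)^1·6.0000/(2)·0.9573^2·0.2891^2 = -0.229730
d^2_{-1,-1}(0.5865) = +0.839865 -0.229730 = +0.610135

d=0.6101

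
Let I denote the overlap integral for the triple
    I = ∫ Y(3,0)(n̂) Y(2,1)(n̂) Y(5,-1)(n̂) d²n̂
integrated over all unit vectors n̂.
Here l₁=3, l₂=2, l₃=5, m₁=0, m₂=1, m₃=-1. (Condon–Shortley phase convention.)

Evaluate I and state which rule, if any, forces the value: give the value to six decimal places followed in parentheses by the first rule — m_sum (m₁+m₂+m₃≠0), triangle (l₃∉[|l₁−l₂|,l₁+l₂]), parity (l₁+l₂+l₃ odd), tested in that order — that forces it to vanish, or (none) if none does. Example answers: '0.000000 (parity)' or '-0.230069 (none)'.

-0.214318 (none)

m-sum 0 ✓  L=10 even ✓  1≤5≤5 ✓
Π(2lᵢ+1) = 7×5×11 = 385
triangle coeff Δ(3,2,5) = 1/2310
Σ_t [0,0]: t=0:+1/144 = 1/144
(3j)²=10/231 [(3 2 5; 0 0 0)], sign=-1
Σ_t [0,0]: t=0:+1/216 = 1/216
(3j)²=8/231 [(3 2 5; 0 1 -1)], sign=+1
⇒ 4πI² = 400/693
I = (-1)√(400/693/(4π)) = -0.21431790
No selection rule forces the value: the integral is nonzero (none).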